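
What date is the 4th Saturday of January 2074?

2074-01-27

January 2074 begins on a Monday, so the first Saturday is January 6 (5 days later).
The 4th Saturday is 3 weeks later: 6 + 21 = 27.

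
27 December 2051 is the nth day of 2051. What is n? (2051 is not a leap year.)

Days in months before December: 31 + 28 + 31 + 30 + 31 + 30 + 31 + 31 + 30 + 31 + 30 = 334.
Plus 27 days into December → day 361.

361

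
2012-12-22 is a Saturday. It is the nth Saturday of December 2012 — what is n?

Day 22 falls in week ⌈22/7⌉ of the month.
Days 1–7 hold the 1st Saturday, 8–14 the 2nd, 15–21 the 3rd, 22–28 the 4th, 29–31 the 5th.
22 is in the range for the 4th.

4th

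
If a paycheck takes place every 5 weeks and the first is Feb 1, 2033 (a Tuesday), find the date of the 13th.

Mar 28, 2034

The 13th occurrence is 12 intervals after the first: 12 × 35 = 420 days after Feb 1, 2033.
Feb has 28 days — 27 days to the end of Feb leaves 393.
Mar has 31 days (362 left).
Apr has 30 days (332 left).
May has 31 days (301 left).
Jun has 30 days (271 left).
Jul has 31 days (240 left).
Aug has 31 days (209 left).
Sep has 30 days (179 left).
Oct has 31 days (148 left).
Nov has 30 days (118 left).
Dec has 31 days (87 left).
Jan has 31 days (56 left).
Feb has 28 days (28 left).
28 days into Mar → Mar 28, 2034.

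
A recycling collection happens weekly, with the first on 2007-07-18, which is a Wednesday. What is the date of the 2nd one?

2007-07-25

The 2nd occurrence is 1 interval after the first: 1 × 7 = 7 days after 2007-07-18.
7 days later is 2007-07-25.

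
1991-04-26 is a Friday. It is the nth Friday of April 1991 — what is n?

4th

Day 26 falls in week ⌈26/7⌉ of the month.
Days 1–7 hold the 1st Friday, 8–14 the 2nd, 15–21 the 3rd, 22–28 the 4th, 29–31 the 5th.
26 is in the range for the 4th.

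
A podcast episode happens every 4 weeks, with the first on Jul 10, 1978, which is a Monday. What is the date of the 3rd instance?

Sep 4, 1978

The 3rd occurrence is 2 intervals after the first: 2 × 28 = 56 days after Jul 10, 1978.
Jul has 31 days — 21 days to the end of Jul leaves 35.
Aug has 31 days (4 left).
4 days into Sep → Sep 4, 1978.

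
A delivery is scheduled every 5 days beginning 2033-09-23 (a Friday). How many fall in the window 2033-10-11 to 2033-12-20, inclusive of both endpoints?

14

Occurrences land 5·i days after 2033-09-23 for i = 0, 1, 2, …
2033-10-11 is 18 days after the start; 18 ÷ 5 = 3 remainder 3; since the remainder is 3, round up to i = 4. First occurrence in the window: #5 on 2033-10-13 (4×5 = 20 days in).
2033-12-20 is 88 days after the start; 88 ÷ 5 = 17 remainder 3. Last occurrence in the window: #18 on 2033-12-17.
Occurrences #5 through #18: 14 in total.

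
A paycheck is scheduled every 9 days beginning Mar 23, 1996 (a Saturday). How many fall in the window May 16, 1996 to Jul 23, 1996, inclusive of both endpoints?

8

Occurrences land 9·i days after Mar 23, 1996 for i = 0, 1, 2, …
May 16, 1996 is 54 days after the start; 54 ÷ 9 = 6 remainder 0. First occurrence in the window: #7 on May 16, 1996 (6×9 = 54 days in).
Jul 23, 1996 is 122 days after the start; 122 ÷ 9 = 13 remainder 5. Last occurrence in the window: #14 on Jul 18, 1996.
Occurrences #7 through #14: 8 in total.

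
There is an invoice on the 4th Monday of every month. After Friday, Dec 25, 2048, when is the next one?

Dec 2048 starts on a Tuesday; its first Monday is the 7th, so the 4th Monday is the 28th — Dec 28, 2048.
Dec 28, 2048 is after Dec 25, 2048, so that is the next one.

Dec 28, 2048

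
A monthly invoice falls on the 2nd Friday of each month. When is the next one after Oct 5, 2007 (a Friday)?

Oct 12, 2007

Oct 2007 starts on a Monday; its first Friday is the 5th, so the 2nd Friday is the 12th — Oct 12, 2007.
Oct 12, 2007 is after Oct 5, 2007, so that is the next one.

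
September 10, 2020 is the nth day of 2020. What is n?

254

Days in months before September: 31 + 29 + 31 + 30 + 31 + 30 + 31 + 31 = 244.
Plus 10 days into September → day 254.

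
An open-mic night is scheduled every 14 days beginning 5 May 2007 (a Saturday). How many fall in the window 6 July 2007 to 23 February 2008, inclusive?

17

Occurrences land 14·i days after 5 May 2007 for i = 0, 1, 2, …
6 July 2007 is 62 days after the start; 62 ÷ 14 = 4 remainder 6; since the remainder is 6, round up to i = 5. First occurrence in the window: #6 on 14 July 2007 (5×14 = 70 days in).
23 February 2008 is 294 days after the start; 294 ÷ 14 = 21 remainder 0. Last occurrence in the window: #22 on 23 February 2008.
Occurrences #6 through #22: 17 in total.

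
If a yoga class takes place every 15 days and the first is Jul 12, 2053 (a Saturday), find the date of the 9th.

Nov 9, 2053

The 9th occurrence is 8 intervals after the first: 8 × 15 = 120 days after Jul 12, 2053.
Jul has 31 days — 19 days to the end of Jul leaves 101.
Aug has 31 days (70 left).
Sep has 30 days (40 left).
Oct has 31 days (9 left).
9 days into Nov → Nov 9, 2053.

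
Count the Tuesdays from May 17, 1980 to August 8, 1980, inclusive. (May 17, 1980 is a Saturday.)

May 17, 1980 is a Saturday; the first Tuesday on or after it is May 20, 1980 (3 days later).
From May 20, 1980 to August 8, 1980: 11 + 30 + 31 + 8 = 80 days (rest of May, June, July, August).
80 ÷ 7 = 11 full weeks with remainder 3, so 11 more Tuesdays after the first → 12.

12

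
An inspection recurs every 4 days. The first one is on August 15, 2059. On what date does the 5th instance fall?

The 5th occurrence is 4 intervals after the first: 4 × 4 = 16 days after August 15, 2059.
16 days later is August 31, 2059.

August 31, 2059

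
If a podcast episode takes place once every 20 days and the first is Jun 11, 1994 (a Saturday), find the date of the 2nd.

Jul 1, 1994

The 2nd occurrence is 1 interval after the first: 1 × 20 = 20 days after Jun 11, 1994.
Jun has 30 days — 19 days to the end of Jun leaves 1.
1 day into Jul → Jul 1, 1994.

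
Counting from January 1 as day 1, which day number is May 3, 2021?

Days in months before May: 31 + 28 + 31 + 30 = 120.
Plus 3 days into May → day 123.

123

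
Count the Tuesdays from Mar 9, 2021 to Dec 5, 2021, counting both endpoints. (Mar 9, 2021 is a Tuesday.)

Mar 9, 2021 is a Tuesday; the first Tuesday on or after it is Mar 9, 2021.
From Mar 9, 2021 to Dec 5, 2021: 22 + 30 + 31 + 30 + 31 + 31 + 30 + 31 + 30 + 5 = 271 days (rest of Mar, Apr, May, Jun, Jul, Aug, Sep, Oct, Nov, Dec).
271 ÷ 7 = 38 full weeks with remainder 5, so 38 more Tuesdays after the first → 39.

39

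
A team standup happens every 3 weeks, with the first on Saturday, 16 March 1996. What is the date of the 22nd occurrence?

The 22nd occurrence is 21 intervals after the first: 21 × 21 = 441 days after 16 March 1996.
March has 31 days — 15 days to the end of March leaves 426.
From end of March to end of 1996 is 275 days (151 left).
January has 31 days (120 left).
February has 28 days (92 left).
March has 31 days (61 left).
April has 30 days (31 left).
31 days into May → 31 May 1997.

31 May 1997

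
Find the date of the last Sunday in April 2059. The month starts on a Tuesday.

April 27, 2059

April 2059 begins on a Tuesday, so the first Sunday is April 6 (5 days later).
April 2059 has 30 days. Adding weeks: 6, 13, 20, 27 — the last one ≤ 30 is the 27th.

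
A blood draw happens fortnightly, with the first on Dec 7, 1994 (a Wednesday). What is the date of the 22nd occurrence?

The 22nd occurrence is 21 intervals after the first: 21 × 14 = 294 days after Dec 7, 1994.
Dec has 31 days — 24 days to the end of Dec leaves 270.
Jan has 31 days (239 left).
Feb has 28 days (211 left).
Mar has 31 days (180 left).
Apr has 30 days (150 left).
May has 31 days (119 left).
Jun has 30 days (89 left).
Jul has 31 days (58 left).
Aug has 31 days (27 left).
27 days into Sep → Sep 27, 1995.

Sep 27, 1995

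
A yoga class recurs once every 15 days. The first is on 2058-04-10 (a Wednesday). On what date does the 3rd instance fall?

2058-05-10

The 3rd occurrence is 2 intervals after the first: 2 × 15 = 30 days after 2058-04-10.
April has 30 days — 20 days to the end of April leaves 10.
10 days into May → 2058-05-10.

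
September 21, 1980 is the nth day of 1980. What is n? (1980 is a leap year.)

265

Days in months before September: 31 + 29 + 31 + 30 + 31 + 30 + 31 + 31 = 244.
Plus 21 days into September → day 265.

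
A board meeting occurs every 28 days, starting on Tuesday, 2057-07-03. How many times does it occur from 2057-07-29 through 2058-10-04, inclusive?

16

Occurrences land 28·i days after 2057-07-03 for i = 0, 1, 2, …
2057-07-29 is 26 days after the start; 26 ÷ 28 = 0 remainder 26; since the remainder is 26, round up to i = 1. First occurrence in the window: #2 on 2057-07-31 (1×28 = 28 days in).
2058-10-04 is 458 days after the start; 458 ÷ 28 = 16 remainder 10. Last occurrence in the window: #17 on 2058-09-24.
Occurrences #2 through #17: 16 in total.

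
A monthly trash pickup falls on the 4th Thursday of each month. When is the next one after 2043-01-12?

January 2043 starts on a Thursday; its first Thursday is the 1st, so the 4th Thursday is the 22nd — 2043-01-22.
2043-01-22 is after 2043-01-12, so that is the next one.

2043-01-22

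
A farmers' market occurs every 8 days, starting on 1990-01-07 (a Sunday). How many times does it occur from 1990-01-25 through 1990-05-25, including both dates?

Occurrences land 8·i days after 1990-01-07 for i = 0, 1, 2, …
1990-01-25 is 18 days after the start; 18 ÷ 8 = 2 remainder 2; since the remainder is 2, round up to i = 3. First occurrence in the window: #4 on 1990-01-31 (3×8 = 24 days in).
1990-05-25 is 138 days after the start; 138 ÷ 8 = 17 remainder 2. Last occurrence in the window: #18 on 1990-05-23.
Occurrences #4 through #18: 15 in total.

15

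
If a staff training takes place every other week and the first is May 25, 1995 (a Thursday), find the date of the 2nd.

June 8, 1995

The 2nd occurrence is 1 interval after the first: 1 × 14 = 14 days after May 25, 1995.
May has 31 days — 6 days to the end of May leaves 8.
8 days into June → June 8, 1995.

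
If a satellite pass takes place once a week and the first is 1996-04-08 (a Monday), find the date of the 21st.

1996-08-26

The 21st occurrence is 20 intervals after the first: 20 × 7 = 140 days after 1996-04-08.
April has 30 days — 22 days to the end of April leaves 118.
May has 31 days (87 left).
June has 30 days (57 left).
July has 31 days (26 left).
26 days into August → 1996-08-26.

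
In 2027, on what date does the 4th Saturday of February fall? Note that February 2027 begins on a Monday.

February 2027 begins on a Monday, so the first Saturday is February 6 (5 days later).
The 4th Saturday is 3 weeks later: 6 + 21 = 27.

February 27, 2027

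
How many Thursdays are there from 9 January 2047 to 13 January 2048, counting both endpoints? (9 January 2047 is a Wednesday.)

9 January 2047 is a Wednesday; the first Thursday on or after it is 10 January 2047 (1 day later).
From 10 January 2047 to 13 January 2048: 355 + 13 = 368 days (rest of 2047, to 13 January 2048 in 2048).
368 ÷ 7 = 52 full weeks with remainder 4, so 52 more Thursdays after the first → 53.

53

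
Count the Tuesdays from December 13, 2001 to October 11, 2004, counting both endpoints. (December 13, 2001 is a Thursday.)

December 13, 2001 is a Thursday; the first Tuesday on or after it is December 18, 2001 (5 days later).
From December 18, 2001 to October 11, 2004: 13 + 365 + 365 + 285 = 1028 days (rest of 2001, 2002, 2003, to October 11, 2004 in 2004).
1028 ÷ 7 = 146 full weeks with remainder 6, so 146 more Tuesdays after the first → 147.

147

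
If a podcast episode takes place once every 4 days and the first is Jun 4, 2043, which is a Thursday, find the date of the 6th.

Jun 24, 2043

The 6th occurrence is 5 intervals after the first: 5 × 4 = 20 days after Jun 4, 2043.
20 days later is Jun 24, 2043.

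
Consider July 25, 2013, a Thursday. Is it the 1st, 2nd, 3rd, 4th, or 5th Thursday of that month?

4th

Day 25 falls in week ⌈25/7⌉ of the month.
Days 1–7 hold the 1st Thursday, 8–14 the 2nd, 15–21 the 3rd, 22–28 the 4th, 29–31 the 5th.
25 is in the range for the 4th.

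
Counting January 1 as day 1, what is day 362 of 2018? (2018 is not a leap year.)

January has 31 days (362 − 31 = 331 remain).
February has 28 days (331 − 28 = 303 remain).
March has 31 days (303 − 31 = 272 remain).
April has 30 days (272 − 30 = 242 remain).
May has 31 days (242 − 31 = 211 remain).
June has 30 days (211 − 30 = 181 remain).
July has 31 days (181 − 31 = 150 remain).
August has 31 days (150 − 31 = 119 remain).
September has 30 days (119 − 30 = 89 remain).
October has 31 days (89 − 31 = 58 remain).
November has 30 days (58 − 30 = 28 remain).
28 into December → December 28.

28 December 2018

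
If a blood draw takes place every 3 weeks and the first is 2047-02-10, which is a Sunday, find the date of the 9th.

The 9th occurrence is 8 intervals after the first: 8 × 21 = 168 days after 2047-02-10.
February has 28 days — 18 days to the end of February leaves 150.
March has 31 days (119 left).
April has 30 days (89 left).
May has 31 days (58 left).
June has 30 days (28 left).
28 days into July → 2047-07-28.

2047-07-28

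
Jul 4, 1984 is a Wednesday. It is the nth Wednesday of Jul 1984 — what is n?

1st

Day 4 falls in week ⌈4/7⌉ of the month.
Days 1–7 hold the 1st Wednesday, 8–14 the 2nd, 15–21 the 3rd, 22–28 the 4th, 29–31 the 5th.
4 is in the range for the 1st.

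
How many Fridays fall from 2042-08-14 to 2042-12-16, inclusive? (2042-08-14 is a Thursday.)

18

2042-08-14 is a Thursday; the first Friday on or after it is 2042-08-15 (1 day later).
From 2042-08-15 to 2042-12-16: 16 + 30 + 31 + 30 + 16 = 123 days (rest of August, September, October, November, December).
123 ÷ 7 = 17 full weeks with remainder 4, so 17 more Fridays after the first → 18.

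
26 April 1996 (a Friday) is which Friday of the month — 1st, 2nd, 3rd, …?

4th

Day 26 falls in week ⌈26/7⌉ of the month.
Days 1–7 hold the 1st Friday, 8–14 the 2nd, 15–21 the 3rd, 22–28 the 4th, 29–31 the 5th.
26 is in the range for the 4th.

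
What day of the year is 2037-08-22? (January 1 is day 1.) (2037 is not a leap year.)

234

Days in months before August: 31 + 28 + 31 + 30 + 31 + 30 + 31 = 212.
Plus 22 days into August → day 234.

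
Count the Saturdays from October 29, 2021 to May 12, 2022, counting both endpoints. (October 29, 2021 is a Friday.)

28

October 29, 2021 is a Friday; the first Saturday on or after it is October 30, 2021 (1 day later).
From October 30, 2021 to May 12, 2022: 1 + 30 + 31 + 31 + 28 + 31 + 30 + 12 = 194 days (rest of October, November, December, January, February, March, April, May).
194 ÷ 7 = 27 full weeks with remainder 5, so 27 more Saturdays after the first → 28.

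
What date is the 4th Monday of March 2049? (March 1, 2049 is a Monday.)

March 2049 begins on a Monday, so the first Monday is March 1.
The 4th Monday is 3 weeks later: 1 + 21 = 22.

22 March 2049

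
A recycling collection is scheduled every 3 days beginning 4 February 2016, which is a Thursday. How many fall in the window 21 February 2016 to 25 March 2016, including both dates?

Occurrences land 3·i days after 4 February 2016 for i = 0, 1, 2, …
21 February 2016 is 17 days after the start; 17 ÷ 3 = 5 remainder 2; since the remainder is 2, round up to i = 6. First occurrence in the window: #7 on 22 February 2016 (6×3 = 18 days in).
25 March 2016 is 50 days after the start; 50 ÷ 3 = 16 remainder 2. Last occurrence in the window: #17 on 23 March 2016.
Occurrences #7 through #17: 11 in total.

11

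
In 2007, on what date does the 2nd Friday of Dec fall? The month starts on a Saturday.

Dec 14, 2007

Dec 2007 begins on a Saturday, so the first Friday is Dec 7 (6 days later).
The 2nd Friday is 1 weeks later: 7 + 7 = 14.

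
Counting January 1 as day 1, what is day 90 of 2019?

2019-03-31

January has 31 days (90 − 31 = 59 remain).
February has 28 days (59 − 28 = 31 remain).
31 into March → March 31.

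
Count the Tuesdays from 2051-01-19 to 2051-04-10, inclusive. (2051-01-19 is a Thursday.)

11

2051-01-19 is a Thursday; the first Tuesday on or after it is 2051-01-24 (5 days later).
From 2051-01-24 to 2051-04-10: 7 + 28 + 31 + 10 = 76 days (rest of January, February, March, April).
76 ÷ 7 = 10 full weeks with remainder 6, so 10 more Tuesdays after the first → 11.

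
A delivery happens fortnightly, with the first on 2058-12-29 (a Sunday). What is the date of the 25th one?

2059-11-30

The 25th occurrence is 24 intervals after the first: 24 × 14 = 336 days after 2058-12-29.
December has 31 days — 2 days to the end of December leaves 334.
January has 31 days (303 left).
February has 28 days (275 left).
March has 31 days (244 left).
April has 30 days (214 left).
May has 31 days (183 left).
June has 30 days (153 left).
July has 31 days (122 left).
August has 31 days (91 left).
September has 30 days (61 left).
October has 31 days (30 left).
30 days into November → 2059-11-30.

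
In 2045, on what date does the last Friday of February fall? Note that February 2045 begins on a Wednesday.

2045-02-24

February 2045 begins on a Wednesday, so the first Friday is February 3 (2 days later).
February 2045 has 28 days. Adding weeks: 3, 10, 17, 24 — the last one ≤ 28 is the 24th.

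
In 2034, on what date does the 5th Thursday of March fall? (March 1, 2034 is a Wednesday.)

March 2034 begins on a Wednesday, so the first Thursday is March 2 (1 day later).
The 5th Thursday is 4 weeks later: 2 + 28 = 30.

2034-03-30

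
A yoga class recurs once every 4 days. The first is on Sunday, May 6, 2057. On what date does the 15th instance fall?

The 15th occurrence is 14 intervals after the first: 14 × 4 = 56 days after May 6, 2057.
May has 31 days — 25 days to the end of May leaves 31.
Jun has 30 days (1 left).
1 day into Jul → Jul 1, 2057.

Jul 1, 2057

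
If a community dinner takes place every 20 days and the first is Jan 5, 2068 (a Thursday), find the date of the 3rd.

The 3rd occurrence is 2 intervals after the first: 2 × 20 = 40 days after Jan 5, 2068.
Jan has 31 days — 26 days to the end of Jan leaves 14.
14 days into Feb → Feb 14, 2068.

Feb 14, 2068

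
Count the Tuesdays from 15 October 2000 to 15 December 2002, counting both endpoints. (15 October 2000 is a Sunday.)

113

15 October 2000 is a Sunday; the first Tuesday on or after it is 17 October 2000 (2 days later).
From 17 October 2000 to 15 December 2002: 75 + 365 + 349 = 789 days (rest of 2000, 2001, to 15 December 2002 in 2002).
789 ÷ 7 = 112 full weeks with remainder 5, so 112 more Tuesdays after the first → 113.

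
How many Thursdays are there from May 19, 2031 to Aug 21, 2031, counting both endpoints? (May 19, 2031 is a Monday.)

14

May 19, 2031 is a Monday; the first Thursday on or after it is May 22, 2031 (3 days later).
From May 22, 2031 to Aug 21, 2031: 9 + 30 + 31 + 21 = 91 days (rest of May, Jun, Jul, Aug).
91 ÷ 7 = 13 full weeks with remainder 0, so 13 more Thursdays after the first → 14.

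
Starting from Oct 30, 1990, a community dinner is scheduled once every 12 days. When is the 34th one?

Nov 30, 1991

The 34th occurrence is 33 intervals after the first: 33 × 12 = 396 days after Oct 30, 1990.
Oct has 31 days — 1 day to the end of Oct leaves 395.
Nov has 30 days (365 left).
Dec has 31 days (334 left).
Jan has 31 days (303 left).
Feb has 28 days (275 left).
Mar has 31 days (244 left).
Apr has 30 days (214 left).
May has 31 days (183 left).
Jun has 30 days (153 left).
Jul has 31 days (122 left).
Aug has 31 days (91 left).
Sep has 30 days (61 left).
Oct has 31 days (30 left).
30 days into Nov → Nov 30, 1991.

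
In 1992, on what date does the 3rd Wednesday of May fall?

May 20, 1992

The first Wednesday of May 1992 is May 6.
The 3rd Wednesday is 2 weeks later: 6 + 14 = 20.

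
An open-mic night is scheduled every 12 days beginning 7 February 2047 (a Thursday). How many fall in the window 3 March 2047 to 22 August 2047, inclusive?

15

Occurrences land 12·i days after 7 February 2047 for i = 0, 1, 2, …
3 March 2047 is 24 days after the start; 24 ÷ 12 = 2 remainder 0. First occurrence in the window: #3 on 3 March 2047 (2×12 = 24 days in).
22 August 2047 is 196 days after the start; 196 ÷ 12 = 16 remainder 4. Last occurrence in the window: #17 on 18 August 2047.
Occurrences #3 through #17: 15 in total.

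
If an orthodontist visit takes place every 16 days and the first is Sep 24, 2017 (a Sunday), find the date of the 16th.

May 22, 2018

The 16th occurrence is 15 intervals after the first: 15 × 16 = 240 days after Sep 24, 2017.
Sep has 30 days — 6 days to the end of Sep leaves 234.
Oct has 31 days (203 left).
Nov has 30 days (173 left).
Dec has 31 days (142 left).
Jan has 31 days (111 left).
Feb has 28 days (83 left).
Mar has 31 days (52 left).
Apr has 30 days (22 left).
22 days into May → May 22, 2018.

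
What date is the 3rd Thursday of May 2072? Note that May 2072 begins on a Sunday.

May 19, 2072

May 2072 begins on a Sunday, so the first Thursday is May 5 (4 days later).
The 3rd Thursday is 2 weeks later: 5 + 14 = 19.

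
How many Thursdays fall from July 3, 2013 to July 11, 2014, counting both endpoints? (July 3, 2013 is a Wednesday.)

54

July 3, 2013 is a Wednesday; the first Thursday on or after it is July 4, 2013 (1 day later).
From July 4, 2013 to July 11, 2014: 180 + 192 = 372 days (rest of 2013, to July 11, 2014 in 2014).
372 ÷ 7 = 53 full weeks with remainder 1, so 53 more Thursdays after the first → 54.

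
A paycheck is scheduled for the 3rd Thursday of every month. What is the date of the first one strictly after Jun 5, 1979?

Jun 1979 starts on a Friday; its first Thursday is the 7th, so the 3rd Thursday is the 21st — Jun 21, 1979.
Jun 21, 1979 is after Jun 5, 1979, so that is the next one.

Jun 21, 1979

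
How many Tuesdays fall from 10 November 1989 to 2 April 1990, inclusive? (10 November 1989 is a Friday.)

10 November 1989 is a Friday; the first Tuesday on or after it is 14 November 1989 (4 days later).
From 14 November 1989 to 2 April 1990: 16 + 31 + 31 + 28 + 31 + 2 = 139 days (rest of November, December, January, February, March, April).
139 ÷ 7 = 19 full weeks with remainder 6, so 19 more Tuesdays after the first → 20.

20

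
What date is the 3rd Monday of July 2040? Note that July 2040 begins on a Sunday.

July 16, 2040

July 2040 begins on a Sunday, so the first Monday is July 2 (1 day later).
The 3rd Monday is 2 weeks later: 2 + 14 = 16.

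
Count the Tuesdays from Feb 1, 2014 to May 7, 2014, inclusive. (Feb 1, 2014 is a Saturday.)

Feb 1, 2014 is a Saturday; the first Tuesday on or after it is Feb 4, 2014 (3 days later).
From Feb 4, 2014 to May 7, 2014: 24 + 31 + 30 + 7 = 92 days (rest of Feb, Mar, Apr, May).
92 ÷ 7 = 13 full weeks with remainder 1, so 13 more Tuesdays after the first → 14.

14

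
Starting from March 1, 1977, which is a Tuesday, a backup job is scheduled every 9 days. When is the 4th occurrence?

The 4th occurrence is 3 intervals after the first: 3 × 9 = 27 days after March 1, 1977.
27 days later is March 28, 1977.

March 28, 1977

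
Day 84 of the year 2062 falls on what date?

Jan has 31 days (84 − 31 = 53 remain).
Feb has 28 days (53 − 28 = 25 remain).
25 into Mar → Mar 25.

Mar 25, 2062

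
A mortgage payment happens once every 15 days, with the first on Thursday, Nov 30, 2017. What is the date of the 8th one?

The 8th occurrence is 7 intervals after the first: 7 × 15 = 105 days after Nov 30, 2017.
Nov has 30 days — 0 days to the end of Nov leaves 105.
Dec has 31 days (74 left).
Jan has 31 days (43 left).
Feb has 28 days (15 left).
15 days into Mar → Mar 15, 2018.

Mar 15, 2018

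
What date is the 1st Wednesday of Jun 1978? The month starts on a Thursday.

Jun 1978 begins on a Thursday, so the first Wednesday is Jun 7 (6 days later).

Jun 7, 1978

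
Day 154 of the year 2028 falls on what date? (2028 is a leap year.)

January has 31 days (154 − 31 = 123 remain).
February has 29 days (123 − 29 = 94 remain).
March has 31 days (94 − 31 = 63 remain).
April has 30 days (63 − 30 = 33 remain).
May has 31 days (33 − 31 = 2 remain).
2 into June → June 2.

June 2, 2028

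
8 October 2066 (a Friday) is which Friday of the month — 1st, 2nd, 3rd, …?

2nd

Day 8 falls in week ⌈8/7⌉ of the month.
Days 1–7 hold the 1st Friday, 8–14 the 2nd, 15–21 the 3rd, 22–28 the 4th, 29–31 the 5th.
8 is in the range for the 2nd.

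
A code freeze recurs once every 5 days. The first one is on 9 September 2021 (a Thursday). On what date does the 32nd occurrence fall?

11 February 2022

The 32nd occurrence is 31 intervals after the first: 31 × 5 = 155 days after 9 September 2021.
September has 30 days — 21 days to the end of September leaves 134.
October has 31 days (103 left).
November has 30 days (73 left).
December has 31 days (42 left).
January has 31 days (11 left).
11 days into February → 11 February 2022.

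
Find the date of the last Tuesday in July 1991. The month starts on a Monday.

30 July 1991

July 1991 begins on a Monday, so the first Tuesday is July 2 (1 day later).
July 1991 has 31 days. Adding weeks: 2, 9, 16, 23, 30 — the last one ≤ 31 is the 30th.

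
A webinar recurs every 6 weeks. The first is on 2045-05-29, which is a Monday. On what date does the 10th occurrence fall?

The 10th occurrence is 9 intervals after the first: 9 × 42 = 378 days after 2045-05-29.
May has 31 days — 2 days to the end of May leaves 376.
June has 30 days (346 left).
July has 31 days (315 left).
August has 31 days (284 left).
September has 30 days (254 left).
October has 31 days (223 left).
November has 30 days (193 left).
December has 31 days (162 left).
January has 31 days (131 left).
February has 28 days (103 left).
March has 31 days (72 left).
April has 30 days (42 left).
May has 31 days (11 left).
11 days into June → 2046-06-11.

2046-06-11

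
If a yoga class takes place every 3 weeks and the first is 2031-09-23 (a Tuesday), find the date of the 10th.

2032-03-30

The 10th occurrence is 9 intervals after the first: 9 × 21 = 189 days after 2031-09-23.
September has 30 days — 7 days to the end of September leaves 182.
October has 31 days (151 left).
November has 30 days (121 left).
December has 31 days (90 left).
January has 31 days (59 left).
February has 29 days (30 left).
30 days into March → 2032-03-30.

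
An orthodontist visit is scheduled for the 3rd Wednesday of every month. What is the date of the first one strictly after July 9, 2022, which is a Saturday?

July 20, 2022

July 2022 starts on a Friday; its first Wednesday is the 6th, so the 3rd Wednesday is the 20th — July 20, 2022.
July 20, 2022 is after July 9, 2022, so that is the next one.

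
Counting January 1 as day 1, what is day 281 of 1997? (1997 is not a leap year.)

January has 31 days (281 − 31 = 250 remain).
February has 28 days (250 − 28 = 222 remain).
March has 31 days (222 − 31 = 191 remain).
April has 30 days (191 − 30 = 161 remain).
May has 31 days (161 − 31 = 130 remain).
June has 30 days (130 − 30 = 100 remain).
July has 31 days (100 − 31 = 69 remain).
August has 31 days (69 − 31 = 38 remain).
September has 30 days (38 − 30 = 8 remain).
8 into October → October 8.

1997-10-08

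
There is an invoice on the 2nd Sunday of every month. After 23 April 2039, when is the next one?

8 May 2039

April 2039 starts on a Friday; its first Sunday is the 3rd, so the 2nd Sunday is the 10th — 10 April 2039.
That is not after 23 April 2039, so look at May 2039.
May 2039 starts on a Sunday; its first Sunday is the 1st, so the 2nd Sunday is the 8th — 8 May 2039.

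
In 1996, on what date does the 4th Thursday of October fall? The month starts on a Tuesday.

October 24, 1996

October 1996 begins on a Tuesday, so the first Thursday is October 3 (2 days later).
The 4th Thursday is 3 weeks later: 3 + 21 = 24.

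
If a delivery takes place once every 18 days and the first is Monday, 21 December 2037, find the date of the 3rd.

26 January 2038

The 3rd occurrence is 2 intervals after the first: 2 × 18 = 36 days after 21 December 2037.
December has 31 days — 10 days to the end of December leaves 26.
26 days into January → 26 January 2038.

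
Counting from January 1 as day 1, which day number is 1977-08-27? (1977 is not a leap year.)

Days in months before August: 31 + 28 + 31 + 30 + 31 + 30 + 31 = 212.
Plus 27 days into August → day 239.

239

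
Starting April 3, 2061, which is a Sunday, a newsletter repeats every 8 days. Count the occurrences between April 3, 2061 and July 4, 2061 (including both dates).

Occurrences land 8·i days after April 3, 2061 for i = 0, 1, 2, …
The window opens on the start date, so the first occurrence inside is #1 on April 3, 2061.
July 4, 2061 is 92 days after the start; 92 ÷ 8 = 11 remainder 4. Last occurrence in the window: #12 on June 30, 2061.
Occurrences #1 through #12: 12 in total.

12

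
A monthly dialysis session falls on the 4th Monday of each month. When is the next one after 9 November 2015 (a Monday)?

November 2015 starts on a Sunday; its first Monday is the 2nd, so the 4th Monday is the 23rd — 23 November 2015.
23 November 2015 is after 9 November 2015, so that is the next one.

23 November 2015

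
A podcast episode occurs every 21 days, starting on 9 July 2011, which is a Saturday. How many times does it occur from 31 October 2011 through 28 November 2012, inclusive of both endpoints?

19

Occurrences land 21·i days after 9 July 2011 for i = 0, 1, 2, …
31 October 2011 is 114 days after the start; 114 ÷ 21 = 5 remainder 9; since the remainder is 9, round up to i = 6. First occurrence in the window: #7 on 12 November 2011 (6×21 = 126 days in).
28 November 2012 is 508 days after the start; 508 ÷ 21 = 24 remainder 4. Last occurrence in the window: #25 on 24 November 2012.
Occurrences #7 through #25: 19 in total.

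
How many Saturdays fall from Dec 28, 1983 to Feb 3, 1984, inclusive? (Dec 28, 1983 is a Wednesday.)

5

Dec 28, 1983 is a Wednesday; the first Saturday on or after it is Dec 31, 1983 (3 days later).
From Dec 31, 1983 to Feb 3, 1984: 0 + 31 + 3 = 34 days (rest of Dec, Jan, Feb).
34 ÷ 7 = 4 full weeks with remainder 6, so 4 more Saturdays after the first → 5.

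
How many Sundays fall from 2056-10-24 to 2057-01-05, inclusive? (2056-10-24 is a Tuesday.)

2056-10-24 is a Tuesday; the first Sunday on or after it is 2056-10-29 (5 days later).
From 2056-10-29 to 2057-01-05: 2 + 30 + 31 + 5 = 68 days (rest of October, November, December, January).
68 ÷ 7 = 9 full weeks with remainder 5, so 9 more Sundays after the first → 10.

10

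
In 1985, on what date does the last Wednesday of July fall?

July 31, 1985

The first Wednesday of July 1985 is July 3.
July 1985 has 31 days. Adding weeks: 3, 10, 17, 24, 31 — the last one ≤ 31 is the 31st.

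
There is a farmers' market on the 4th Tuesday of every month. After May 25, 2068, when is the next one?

May 2068 starts on a Tuesday; its first Tuesday is the 1st, so the 4th Tuesday is the 22nd — May 22, 2068.
That is not after May 25, 2068, so look at Jun 2068.
Jun 2068 starts on a Friday; its first Tuesday is the 5th, so the 4th Tuesday is the 26th — Jun 26, 2068.

Jun 26, 2068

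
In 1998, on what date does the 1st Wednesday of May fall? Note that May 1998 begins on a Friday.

May 1998 begins on a Friday, so the first Wednesday is May 6 (5 days later).

1998-05-06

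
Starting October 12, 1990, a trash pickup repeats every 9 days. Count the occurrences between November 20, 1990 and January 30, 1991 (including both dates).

8

Occurrences land 9·i days after October 12, 1990 for i = 0, 1, 2, …
November 20, 1990 is 39 days after the start; 39 ÷ 9 = 4 remainder 3; since the remainder is 3, round up to i = 5. First occurrence in the window: #6 on November 26, 1990 (5×9 = 45 days in).
January 30, 1991 is 110 days after the start; 110 ÷ 9 = 12 remainder 2. Last occurrence in the window: #13 on January 28, 1991.
Occurrences #6 through #13: 8 in total.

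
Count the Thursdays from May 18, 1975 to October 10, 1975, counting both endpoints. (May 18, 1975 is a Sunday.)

May 18, 1975 is a Sunday; the first Thursday on or after it is May 22, 1975 (4 days later).
From May 22, 1975 to October 10, 1975: 9 + 30 + 31 + 31 + 30 + 10 = 141 days (rest of May, June, July, August, September, October).
141 ÷ 7 = 20 full weeks with remainder 1, so 20 more Thursdays after the first → 21.

21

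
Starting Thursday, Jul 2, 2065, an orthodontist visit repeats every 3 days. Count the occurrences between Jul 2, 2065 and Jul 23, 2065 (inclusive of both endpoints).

8

Occurrences land 3·i days after Jul 2, 2065 for i = 0, 1, 2, …
The window opens on the start date, so the first occurrence inside is #1 on Jul 2, 2065.
Jul 23, 2065 is 21 days after the start; 21 ÷ 3 = 7 remainder 0. Last occurrence in the window: #8 on Jul 23, 2065.
Occurrences #1 through #8: 8 in total.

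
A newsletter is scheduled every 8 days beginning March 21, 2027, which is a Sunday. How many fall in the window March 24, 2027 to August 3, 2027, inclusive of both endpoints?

Occurrences land 8·i days after March 21, 2027 for i = 0, 1, 2, …
March 24, 2027 is 3 days after the start; 3 ÷ 8 = 0 remainder 3; since the remainder is 3, round up to i = 1. First occurrence in the window: #2 on March 29, 2027 (1×8 = 8 days in).
August 3, 2027 is 135 days after the start; 135 ÷ 8 = 16 remainder 7. Last occurrence in the window: #17 on July 27, 2027.
Occurrences #2 through #17: 16 in total.

16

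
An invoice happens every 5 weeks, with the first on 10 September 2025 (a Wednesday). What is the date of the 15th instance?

The 15th occurrence is 14 intervals after the first: 14 × 35 = 490 days after 10 September 2025.
September has 30 days — 20 days to the end of September leaves 470.
From end of September to end of 2025 is 92 days (378 left).
2026 has 365 days (13 left).
13 days into January → 13 January 2027.

13 January 2027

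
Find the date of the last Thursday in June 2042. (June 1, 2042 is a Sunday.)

June 2042 begins on a Sunday, so the first Thursday is June 5 (4 days later).
June 2042 has 30 days. Adding weeks: 5, 12, 19, 26 — the last one ≤ 30 is the 26th.

2042-06-26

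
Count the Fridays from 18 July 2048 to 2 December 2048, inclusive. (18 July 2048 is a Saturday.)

19

18 July 2048 is a Saturday; the first Friday on or after it is 24 July 2048 (6 days later).
From 24 July 2048 to 2 December 2048: 7 + 31 + 30 + 31 + 30 + 2 = 131 days (rest of July, August, September, October, November, December).
131 ÷ 7 = 18 full weeks with remainder 5, so 18 more Fridays after the first → 19.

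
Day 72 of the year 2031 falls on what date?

2031-03-13

January has 31 days (72 − 31 = 41 remain).
February has 28 days (41 − 28 = 13 remain).
13 into March → March 13.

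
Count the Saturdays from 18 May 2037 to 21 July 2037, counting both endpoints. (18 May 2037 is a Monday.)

18 May 2037 is a Monday; the first Saturday on or after it is 23 May 2037 (5 days later).
From 23 May 2037 to 21 July 2037: 8 + 30 + 21 = 59 days (rest of May, June, July).
59 ÷ 7 = 8 full weeks with remainder 3, so 8 more Saturdays after the first → 9.

9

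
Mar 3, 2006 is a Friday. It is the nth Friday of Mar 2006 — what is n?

1st

Day 3 falls in week ⌈3/7⌉ of the month.
Days 1–7 hold the 1st Friday, 8–14 the 2nd, 15–21 the 3rd, 22–28 the 4th, 29–31 the 5th.
3 is in the range for the 1st.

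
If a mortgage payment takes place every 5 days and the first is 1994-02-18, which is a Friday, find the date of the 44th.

1994-09-21

The 44th occurrence is 43 intervals after the first: 43 × 5 = 215 days after 1994-02-18.
February has 28 days — 10 days to the end of February leaves 205.
March has 31 days (174 left).
April has 30 days (144 left).
May has 31 days (113 left).
June has 30 days (83 left).
July has 31 days (52 left).
August has 31 days (21 left).
21 days into September → 1994-09-21.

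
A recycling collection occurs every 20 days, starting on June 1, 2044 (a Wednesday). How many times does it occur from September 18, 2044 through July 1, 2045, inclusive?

14

Occurrences land 20·i days after June 1, 2044 for i = 0, 1, 2, …
September 18, 2044 is 109 days after the start; 109 ÷ 20 = 5 remainder 9; since the remainder is 9, round up to i = 6. First occurrence in the window: #7 on September 29, 2044 (6×20 = 120 days in).
July 1, 2045 is 395 days after the start; 395 ÷ 20 = 19 remainder 15. Last occurrence in the window: #20 on June 16, 2045.
Occurrences #7 through #20: 14 in total.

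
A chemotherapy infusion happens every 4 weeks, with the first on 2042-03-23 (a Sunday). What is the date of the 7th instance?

The 7th occurrence is 6 intervals after the first: 6 × 28 = 168 days after 2042-03-23.
March has 31 days — 8 days to the end of March leaves 160.
April has 30 days (130 left).
May has 31 days (99 left).
June has 30 days (69 left).
July has 31 days (38 left).
August has 31 days (7 left).
7 days into September → 2042-09-07.

2042-09-07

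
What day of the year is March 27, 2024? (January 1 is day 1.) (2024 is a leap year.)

87

Days in months before March: 31 + 29 = 60.
Plus 27 days into March → day 87.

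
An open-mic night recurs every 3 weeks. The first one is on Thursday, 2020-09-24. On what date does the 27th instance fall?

The 27th occurrence is 26 intervals after the first: 26 × 21 = 546 days after 2020-09-24.
September has 30 days — 6 days to the end of September leaves 540.
From end of September to end of 2020 is 92 days (448 left).
2021 has 365 days (83 left).
January has 31 days (52 left).
February has 28 days (24 left).
24 days into March → 2022-03-24.

2022-03-24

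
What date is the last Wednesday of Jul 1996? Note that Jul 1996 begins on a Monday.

Jul 31, 1996

Jul 1996 begins on a Monday, so the first Wednesday is Jul 3 (2 days later).
Jul 1996 has 31 days. Adding weeks: 3, 10, 17, 24, 31 — the last one ≤ 31 is the 31st.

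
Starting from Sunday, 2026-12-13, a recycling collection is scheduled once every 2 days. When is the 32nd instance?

2027-02-13

The 32nd occurrence is 31 intervals after the first: 31 × 2 = 62 days after 2026-12-13.
December has 31 days — 18 days to the end of December leaves 44.
January has 31 days (13 left).
13 days into February → 2027-02-13.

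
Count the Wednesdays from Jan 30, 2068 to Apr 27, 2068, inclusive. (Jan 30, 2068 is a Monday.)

Jan 30, 2068 is a Monday; the first Wednesday on or after it is Feb 1, 2068 (2 days later).
From Feb 1, 2068 to Apr 27, 2068: 28 + 31 + 27 = 86 days (rest of Feb, Mar, Apr).
86 ÷ 7 = 12 full weeks with remainder 2, so 12 more Wednesdays after the first → 13.

13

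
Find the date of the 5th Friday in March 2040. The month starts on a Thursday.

30 March 2040

March 2040 begins on a Thursday, so the first Friday is March 2 (1 day later).
The 5th Friday is 4 weeks later: 2 + 28 = 30.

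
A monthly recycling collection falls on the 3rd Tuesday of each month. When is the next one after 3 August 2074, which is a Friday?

August 2074 starts on a Wednesday; its first Tuesday is the 7th, so the 3rd Tuesday is the 21st — 21 August 2074.
21 August 2074 is after 3 August 2074, so that is the next one.

21 August 2074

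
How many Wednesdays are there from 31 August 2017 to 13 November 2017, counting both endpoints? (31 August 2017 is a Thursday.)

10

31 August 2017 is a Thursday; the first Wednesday on or after it is 6 September 2017 (6 days later).
From 6 September 2017 to 13 November 2017: 24 + 31 + 13 = 68 days (rest of September, October, November).
68 ÷ 7 = 9 full weeks with remainder 5, so 9 more Wednesdays after the first → 10.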